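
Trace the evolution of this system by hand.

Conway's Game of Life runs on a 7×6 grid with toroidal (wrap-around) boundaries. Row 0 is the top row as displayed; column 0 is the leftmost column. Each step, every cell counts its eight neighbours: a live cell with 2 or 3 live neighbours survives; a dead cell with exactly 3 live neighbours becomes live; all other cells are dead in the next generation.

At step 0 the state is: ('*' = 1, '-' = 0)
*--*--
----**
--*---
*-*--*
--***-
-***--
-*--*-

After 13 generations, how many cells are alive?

step 0: *--*--
----**
--*---
*-*--*
--***-
-***--
-*--*-
step 1: *--*--
---***
**-**-
--*-**
*---**
-*----
**--*-
step 2: ****--
-*----
**----
--*---
**-**-
-*--*-
***--*
step 3: ---*-*
------
***---
--**-*
**-***
----*-
----**
step 4: -----*
***---
****--
------
**----
------
---*-*
step 5: -**-**
---*-*
*--*--
------
------
*-----
----*-
step 6: *-*--*
-*-*-*
----*-
------
------
------
**-**-
step 7: ------
-***-*
----*-
------
------
------
*****-
step 8: -----*
--***-
--***-
------
------
-***--
-***--
step 9: -*----
--*--*
--*-*-
---*--
--*---
-*-*--
**-**-
step 10: -*-***
-***--
--*-*-
--**--
--**--
**-**-
**-**-
step 11: -----*
**---*
----*-
-*--*-
------
*-----
------
step 12: -----*
*---**
-*--*-
------
------
------
------
step 13: *---**
*---*-
*---*-
------
------
------
------

7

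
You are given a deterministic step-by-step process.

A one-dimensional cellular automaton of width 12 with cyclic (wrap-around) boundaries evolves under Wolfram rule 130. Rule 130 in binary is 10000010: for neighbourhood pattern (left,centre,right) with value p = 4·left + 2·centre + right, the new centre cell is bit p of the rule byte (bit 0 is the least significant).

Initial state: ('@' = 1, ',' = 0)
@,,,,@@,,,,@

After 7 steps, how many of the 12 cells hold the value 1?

gen 0: @,,,,@@,,,,@
gen 1: ,,,,@,,,,,@,
gen 2: ,,,@,,,,,@,,
gen 3: ,,@,,,,,@,,,
gen 4: ,@,,,,,@,,,,
gen 5: @,,,,,@,,,,,
gen 6: ,,,,,@,,,,,@
gen 7: ,,,,@,,,,,@,

2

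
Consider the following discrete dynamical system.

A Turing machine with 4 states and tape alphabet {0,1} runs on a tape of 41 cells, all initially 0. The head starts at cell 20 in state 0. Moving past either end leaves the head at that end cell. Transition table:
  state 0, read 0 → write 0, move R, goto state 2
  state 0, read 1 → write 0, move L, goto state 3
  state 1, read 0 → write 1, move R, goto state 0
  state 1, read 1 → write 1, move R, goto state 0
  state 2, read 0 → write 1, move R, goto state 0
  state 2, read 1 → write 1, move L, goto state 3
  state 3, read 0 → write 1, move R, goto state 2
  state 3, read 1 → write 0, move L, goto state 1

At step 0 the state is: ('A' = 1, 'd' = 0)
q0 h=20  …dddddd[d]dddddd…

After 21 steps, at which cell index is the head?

0) q0 h=20  …dddddd[d]dddddd…
1) q2 h=21  …dddddd[d]dddddd…
2) q0 h=22  …dddddA[d]dddddd…
3) q2 h=23  …ddddAd[d]dddddd…
4) q0 h=24  …dddAdA[d]dddddd…
5) q2 h=25  …ddAdAd[d]dddddd…
6) q0 h=26  …dAdAdA[d]dddddd…
7) q2 h=27  …AdAdAd[d]dddddd…
8) q0 h=28  …dAdAdA[d]dddddd…
9) q2 h=29  …AdAdAd[d]dddddd…
10) q0 h=30  …dAdAdA[d]dddddd…
11) q2 h=31  …AdAdAd[d]dddddd…
12) q0 h=32  …dAdAdA[d]dddddd…
13) q2 h=33  …AdAdAd[d]dddddd…
14) q0 h=34  …dAdAdA[d]dddddd|
15) q2 h=35  …AdAdAd[d]ddddd|
16) q0 h=36  …dAdAdA[d]dddd|
17) q2 h=37  …AdAdAd[d]ddd|
18) q0 h=38  …dAdAdA[d]dd|
19) q2 h=39  …AdAdAd[d]d|
20) q0 h=40  …dAdAdA[d]|
21) q2 h=40  …dAdAdA[d]|

40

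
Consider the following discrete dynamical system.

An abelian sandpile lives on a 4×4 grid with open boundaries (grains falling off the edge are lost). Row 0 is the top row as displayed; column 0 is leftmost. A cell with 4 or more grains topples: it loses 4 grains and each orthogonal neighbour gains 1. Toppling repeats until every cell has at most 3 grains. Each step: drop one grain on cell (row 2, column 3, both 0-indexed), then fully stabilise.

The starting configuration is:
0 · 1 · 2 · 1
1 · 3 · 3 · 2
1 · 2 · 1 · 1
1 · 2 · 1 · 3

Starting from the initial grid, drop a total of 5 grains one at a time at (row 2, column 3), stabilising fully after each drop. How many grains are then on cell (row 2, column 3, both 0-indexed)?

0) 0 · 1 · 2 · 1
1 · 3 · 3 · 2
1 · 2 · 1 · 1
1 · 2 · 1 · 3
1) 0 · 1 · 2 · 1
1 · 3 · 3 · 2
1 · 2 · 1 · 2
1 · 2 · 1 · 3
2) 0 · 1 · 2 · 1
1 · 3 · 3 · 2
1 · 2 · 1 · 3
1 · 2 · 1 · 3
3) 0 · 1 · 2 · 1
1 · 3 · 3 · 3
1 · 2 · 2 · 1
1 · 2 · 2 · 0
4) 0 · 1 · 2 · 1
1 · 3 · 3 · 3
1 · 2 · 2 · 2
1 · 2 · 2 · 0
5) 0 · 1 · 2 · 1
1 · 3 · 3 · 3
1 · 2 · 2 · 3
1 · 2 · 2 · 0

3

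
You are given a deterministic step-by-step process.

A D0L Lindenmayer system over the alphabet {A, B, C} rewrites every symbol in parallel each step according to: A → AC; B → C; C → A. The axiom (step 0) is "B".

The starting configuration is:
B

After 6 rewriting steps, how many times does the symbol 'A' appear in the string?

5

step 0: B
step 1: C
step 2: A
step 3: AC
step 4: ACA
step 5: ACAAC
step 6: ACAACACA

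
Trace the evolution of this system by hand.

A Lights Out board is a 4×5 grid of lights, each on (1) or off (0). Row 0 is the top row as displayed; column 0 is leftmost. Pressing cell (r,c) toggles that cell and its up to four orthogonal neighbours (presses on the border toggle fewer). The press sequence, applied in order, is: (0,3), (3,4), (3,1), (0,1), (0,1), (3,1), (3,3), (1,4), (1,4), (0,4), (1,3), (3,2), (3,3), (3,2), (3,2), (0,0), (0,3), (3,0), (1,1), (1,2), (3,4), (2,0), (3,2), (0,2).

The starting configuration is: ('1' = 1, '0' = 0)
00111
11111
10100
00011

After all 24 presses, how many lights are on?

[0] 00111
11111
10100
00011
[1] 00000
11101
10100
00011
[2] 00000
11101
10101
00000
[3] 00000
11101
11101
11100
[4] 11100
10101
11101
11100
[5] 00000
11101
11101
11100
[6] 00000
11101
10101
00000
[7] 00000
11101
10111
00111
[8] 00001
11110
10110
00111
[9] 00000
11101
10111
00111
[10] 00011
11100
10111
00111
[11] 00001
11011
10101
00111
[12] 00001
11011
10001
01001
[13] 00001
11011
10011
01110
[14] 00001
11011
10111
00000
[15] 00001
11011
10011
01110
[16] 11001
01011
10011
01110
[17] 11110
01001
10011
01110
[18] 11110
01001
00011
10110
[19] 10110
10101
01011
10110
[20] 10010
11011
01111
10110
[21] 10010
11011
01110
10101
[22] 10010
01011
10110
00101
[23] 10010
01011
10010
01011
[24] 11100
01111
10010
01011

12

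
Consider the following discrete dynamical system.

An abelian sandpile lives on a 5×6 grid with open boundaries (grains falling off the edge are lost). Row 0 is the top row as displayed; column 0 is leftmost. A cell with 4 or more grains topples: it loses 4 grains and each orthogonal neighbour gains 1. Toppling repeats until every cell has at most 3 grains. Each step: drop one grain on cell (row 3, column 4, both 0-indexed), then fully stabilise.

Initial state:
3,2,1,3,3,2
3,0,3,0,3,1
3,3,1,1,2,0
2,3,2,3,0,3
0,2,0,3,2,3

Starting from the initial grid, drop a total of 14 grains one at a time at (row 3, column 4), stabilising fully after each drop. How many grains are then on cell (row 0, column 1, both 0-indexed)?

t=0: 3,2,1,3,3,2
3,0,3,0,3,1
3,3,1,1,2,0
2,3,2,3,0,3
0,2,0,3,2,3
t=1: 3,2,1,3,3,2
3,0,3,0,3,1
3,3,1,1,2,0
2,3,2,3,1,3
0,2,0,3,2,3
t=2: 3,2,1,3,3,2
3,0,3,0,3,1
3,3,1,1,2,0
2,3,2,3,2,3
0,2,0,3,2,3
t=3: 3,2,1,3,3,2
3,0,3,0,3,1
3,3,1,1,2,0
2,3,2,3,3,3
0,2,0,3,2,3
t=4: 3,2,1,3,3,2
3,0,3,0,3,1
3,3,1,2,3,1
2,3,3,1,3,1
0,2,1,1,1,1
t=5: 3,2,2,0,1,3
3,0,3,2,1,2
3,3,1,3,1,2
2,3,3,2,1,2
0,2,1,1,2,1
t=6: 3,2,2,0,1,3
3,0,3,2,1,2
3,3,1,3,1,2
2,3,3,2,2,2
0,2,1,1,2,1
t=7: 3,2,2,0,1,3
3,0,3,2,1,2
3,3,1,3,1,2
2,3,3,2,3,2
0,2,1,1,2,1
t=8: 3,2,2,0,1,3
3,0,3,2,1,2
3,3,1,3,2,2
2,3,3,3,0,3
0,2,1,1,3,1
t=9: 3,2,2,0,1,3
3,0,3,2,1,2
3,3,1,3,2,2
2,3,3,3,1,3
0,2,1,1,3,1
t=10: 3,2,2,0,1,3
3,0,3,2,1,2
3,3,1,3,2,2
2,3,3,3,2,3
0,2,1,1,3,1
t=11: 3,2,2,0,1,3
3,0,3,2,1,2
3,3,1,3,2,2
2,3,3,3,3,3
0,2,1,1,3,1
t=12: 0,3,3,1,1,3
1,3,1,0,3,3
2,2,1,3,2,0
0,2,2,3,0,2
1,3,2,3,1,3
t=13: 0,3,3,1,1,3
1,3,1,0,3,3
2,2,1,3,2,0
0,2,2,3,1,2
1,3,2,3,1,3
t=14: 0,3,3,1,1,3
1,3,1,0,3,3
2,2,1,3,2,0
0,2,2,3,2,2
1,3,2,3,1,3

3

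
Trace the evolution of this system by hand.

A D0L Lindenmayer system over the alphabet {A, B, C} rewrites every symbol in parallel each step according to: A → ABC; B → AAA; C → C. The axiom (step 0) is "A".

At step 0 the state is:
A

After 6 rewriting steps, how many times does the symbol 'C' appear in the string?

72

t=0: A
t=1: ABC
t=2: ABCAAAC
t=3: ABCAAACABCABCABCC
t=4: ABCAAACABCABCABCCABCAAACABCAAACABCAAACC
t=5: ABCAAACABCABCABCCABCAAACABCAAACABCAAACCABCAAACABCABCABCCABCAAACABCABCABCCABCAAACABCABCABCCC
t=6: ABCAAACABCABCABCCABCAAACABCAAACABCAAACCABCAAACABCABCABCCAB…AACABCAAACABCAAACCABCAAACABCABCABCCABCAAACABCAAACABCAAACCC  (len 209)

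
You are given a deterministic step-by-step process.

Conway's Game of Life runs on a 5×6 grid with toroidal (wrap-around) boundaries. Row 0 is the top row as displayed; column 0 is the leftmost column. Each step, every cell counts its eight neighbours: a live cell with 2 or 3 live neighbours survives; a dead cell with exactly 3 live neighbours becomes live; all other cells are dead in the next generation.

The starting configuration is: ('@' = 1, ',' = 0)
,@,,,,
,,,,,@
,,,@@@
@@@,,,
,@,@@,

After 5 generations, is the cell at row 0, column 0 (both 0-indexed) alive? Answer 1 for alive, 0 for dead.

step 0: ,@,,,,
,,,,,@
,,,@@@
@@@,,,
,@,@@,
step 1: @,@,@,
@,,,,@
,@@@@@
@@,,,,
,,,@,,
step 2: @@,@@,
,,,,,,
,,@@@,
@@,,,@
@,@@,@
step 3: @@,@@,
,@,,,@
@@@@@@
,,,,,,
,,,@,,
step 4: @@,@@@
,,,,,,
,@@@@@
@@,,,@
,,@@@,
step 5: @@,,,@
,,,,,,
,@@@@@
,,,,,,
,,,,,,

1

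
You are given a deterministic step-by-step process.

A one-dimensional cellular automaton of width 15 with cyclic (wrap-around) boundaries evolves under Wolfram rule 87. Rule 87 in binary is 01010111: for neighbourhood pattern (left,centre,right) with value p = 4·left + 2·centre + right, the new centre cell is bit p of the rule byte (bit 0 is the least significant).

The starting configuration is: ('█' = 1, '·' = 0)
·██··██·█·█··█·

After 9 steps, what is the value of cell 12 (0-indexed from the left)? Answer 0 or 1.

t=0: ·██··██·█·█··█·
t=1: █·███·█·█·█████
t=2: █···█·█·█······
t=3: █████·█·███████
t=4: ····█·█········
t=5: █████·█████████
t=6: ····█··········
t=7: ███████████████
t=8: ···············
t=9: ███████████████

1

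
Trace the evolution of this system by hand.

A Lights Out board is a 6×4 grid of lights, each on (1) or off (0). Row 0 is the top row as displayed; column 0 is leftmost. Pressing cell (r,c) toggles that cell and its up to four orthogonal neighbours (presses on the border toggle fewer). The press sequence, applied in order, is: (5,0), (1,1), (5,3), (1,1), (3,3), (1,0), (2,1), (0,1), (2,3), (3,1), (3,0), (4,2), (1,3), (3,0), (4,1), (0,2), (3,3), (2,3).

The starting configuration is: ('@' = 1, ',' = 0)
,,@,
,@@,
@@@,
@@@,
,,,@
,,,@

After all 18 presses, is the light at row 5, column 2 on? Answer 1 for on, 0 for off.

0) ,,@,
,@@,
@@@,
@@@,
,,,@
,,,@
1) ,,@,
,@@,
@@@,
@@@,
@,,@
@@,@
2) ,@@,
@,,,
@,@,
@@@,
@,,@
@@,@
3) ,@@,
@,,,
@,@,
@@@,
@,,,
@@@,
4) ,,@,
,@@,
@@@,
@@@,
@,,,
@@@,
5) ,,@,
,@@,
@@@@
@@,@
@,,@
@@@,
6) @,@,
@,@,
,@@@
@@,@
@,,@
@@@,
7) @,@,
@@@,
@,,@
@,,@
@,,@
@@@,
8) ,@,,
@,@,
@,,@
@,,@
@,,@
@@@,
9) ,@,,
@,@@
@,@,
@,,,
@,,@
@@@,
10) ,@,,
@,@@
@@@,
,@@,
@@,@
@@@,
11) ,@,,
@,@@
,@@,
@,@,
,@,@
@@@,
12) ,@,,
@,@@
,@@,
@,,,
,,@,
@@,,
13) ,@,@
@,,,
,@@@
@,,,
,,@,
@@,,
14) ,@,@
@,,,
@@@@
,@,,
@,@,
@@,,
15) ,@,@
@,,,
@@@@
,,,,
,@,,
@,,,
16) ,,@,
@,@,
@@@@
,,,,
,@,,
@,,,
17) ,,@,
@,@,
@@@,
,,@@
,@,@
@,,,
18) ,,@,
@,@@
@@,@
,,@,
,@,@
@,,,

0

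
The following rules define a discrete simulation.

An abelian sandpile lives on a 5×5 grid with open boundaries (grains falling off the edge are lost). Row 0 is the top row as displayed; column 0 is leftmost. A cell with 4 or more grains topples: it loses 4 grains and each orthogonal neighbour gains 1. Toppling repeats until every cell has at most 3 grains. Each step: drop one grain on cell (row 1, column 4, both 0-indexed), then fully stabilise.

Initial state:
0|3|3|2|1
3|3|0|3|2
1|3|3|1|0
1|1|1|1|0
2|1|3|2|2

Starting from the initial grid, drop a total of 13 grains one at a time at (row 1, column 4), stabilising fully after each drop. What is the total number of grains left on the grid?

44

0) 0|3|3|2|1
3|3|0|3|2
1|3|3|1|0
1|1|1|1|0
2|1|3|2|2
1) 0|3|3|2|1
3|3|0|3|3
1|3|3|1|0
1|1|1|1|0
2|1|3|2|2
2) 0|3|3|3|2
3|3|1|0|1
1|3|3|2|1
1|1|1|1|0
2|1|3|2|2
3) 0|3|3|3|2
3|3|1|0|2
1|3|3|2|1
1|1|1|1|0
2|1|3|2|2
4) 0|3|3|3|2
3|3|1|0|3
1|3|3|2|1
1|1|1|1|0
2|1|3|2|2
5) 0|3|3|3|3
3|3|1|1|0
1|3|3|2|2
1|1|1|1|0
2|1|3|2|2
6) 0|3|3|3|3
3|3|1|1|1
1|3|3|2|2
1|1|1|1|0
2|1|3|2|2
7) 0|3|3|3|3
3|3|1|1|2
1|3|3|2|2
1|1|1|1|0
2|1|3|2|2
8) 0|3|3|3|3
3|3|1|1|3
1|3|3|2|2
1|1|1|1|0
2|1|3|2|2
9) 2|1|2|2|1
0|3|1|1|3
3|1|2|1|0
1|2|2|2|1
2|1|3|2|2
10) 2|1|2|2|2
0|3|1|2|0
3|1|2|1|1
1|2|2|2|1
2|1|3|2|2
11) 2|1|2|2|2
0|3|1|2|1
3|1|2|1|1
1|2|2|2|1
2|1|3|2|2
12) 2|1|2|2|2
0|3|1|2|2
3|1|2|1|1
1|2|2|2|1
2|1|3|2|2
13) 2|1|2|2|2
0|3|1|2|3
3|1|2|1|1
1|2|2|2|1
2|1|3|2|2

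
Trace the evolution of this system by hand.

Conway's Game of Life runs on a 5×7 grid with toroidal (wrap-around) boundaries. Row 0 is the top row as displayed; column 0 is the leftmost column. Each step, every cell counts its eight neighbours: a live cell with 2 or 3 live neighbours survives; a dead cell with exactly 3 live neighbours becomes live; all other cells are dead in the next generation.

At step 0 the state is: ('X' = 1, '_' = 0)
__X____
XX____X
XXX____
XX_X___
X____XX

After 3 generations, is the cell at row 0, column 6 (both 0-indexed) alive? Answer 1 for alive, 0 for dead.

1

[0] __X____
XX____X
XXX____
XX_X___
X____XX
[1] _____X_
______X
_______
_______
X_X___X
[2] X____X_
_______
_______
_______
______X
[3] ______X
_______
_______
_______
______X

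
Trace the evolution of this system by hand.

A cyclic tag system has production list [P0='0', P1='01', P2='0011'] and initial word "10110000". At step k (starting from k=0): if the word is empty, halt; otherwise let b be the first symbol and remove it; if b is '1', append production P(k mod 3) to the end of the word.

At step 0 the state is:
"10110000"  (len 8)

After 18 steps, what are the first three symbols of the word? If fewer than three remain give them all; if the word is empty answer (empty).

step 0: "10110000"  (len 8)
step 1: "01100000"  (len 8)
step 2: "1100000"  (len 7)
step 3: "1000000011"  (len 10)
step 4: "0000000110"  (len 10)
step 5: "000000110"  (len 9)
step 6: "00000110"  (len 8)
step 7: "0000110"  (len 7)
step 8: "000110"  (len 6)
step 9: "00110"  (len 5)
step 10: "0110"  (len 4)
step 11: "110"  (len 3)
step 12: "100011"  (len 6)
step 13: "000110"  (len 6)
step 14: "00110"  (len 5)
step 15: "0110"  (len 4)
step 16: "110"  (len 3)
step 17: "1001"  (len 4)
step 18: "0010011"  (len 7)

001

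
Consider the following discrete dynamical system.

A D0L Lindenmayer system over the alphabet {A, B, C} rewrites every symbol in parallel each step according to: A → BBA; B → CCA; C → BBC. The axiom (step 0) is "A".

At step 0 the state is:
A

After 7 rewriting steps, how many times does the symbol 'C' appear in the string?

840

k=0  A
k=1  BBA
k=2  CCACCABBA
k=3  BBCBBCBBABBCBBCBBACCACCABBA
k=4  CCACCABBCCCACCABBCCCACCABBACCACCABBCCCACCABBCCCACCABBABBCBBCBBABBCBBCBBACCACCABBA
k=5  BBCBBCBBABBCBBCBBACCACCABBCBBCBBCBBABBCBBCBBACCACCABBCBBCB…ABBACCACCABBCCCACCABBCCCACCABBABBCBBCBBABBCBBCBBACCACCABBA  (len 243)
k=6  CCACCABBCCCACCABBCCCACCABBACCACCABBCCCACCABBCCCACCABBABBCB…ABBACCACCABBCCCACCABBCCCACCABBABBCBBCBBABBCBBCBBACCACCABBA  (len 729)
k=7  BBCBBCBBABBCBBCBBACCACCABBCBBCBBCBBABBCBBCBBACCACCABBCBBCB…ABBACCACCABBCCCACCABBCCCACCABBABBCBBCBBABBCBBCBBACCACCABBA  (len 2187)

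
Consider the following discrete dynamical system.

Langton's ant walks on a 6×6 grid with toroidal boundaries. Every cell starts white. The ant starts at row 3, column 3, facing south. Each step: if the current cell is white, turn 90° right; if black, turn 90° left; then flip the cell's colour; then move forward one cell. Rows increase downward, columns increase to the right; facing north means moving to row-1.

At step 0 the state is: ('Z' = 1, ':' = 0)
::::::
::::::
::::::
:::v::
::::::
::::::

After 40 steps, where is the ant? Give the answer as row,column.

0) ::::::
::::::
::::::
:::v::
::::::
::::::
1) ::::::
::::::
::::::
::<Z::
::::::
::::::
2) ::::::
::::::
::^:::
::ZZ::
::::::
::::::
3) ::::::
::::::
::Z>::
::ZZ::
::::::
::::::
4) ::::::
::::::
::ZZ::
::Zv::
::::::
::::::
5) ::::::
::::::
::ZZ::
::Z:>:
::::::
::::::
6) ::::::
::::::
::ZZ::
::Z:Z:
::::v:
::::::
7) ::::::
::::::
::ZZ::
::Z:Z:
:::<Z:
::::::
8) ::::::
::::::
::ZZ::
::Z^Z:
:::ZZ:
::::::
9) ::::::
::::::
::ZZ::
::ZZ>:
:::ZZ:
::::::
10) ::::::
::::::
::ZZ^:
::ZZ::
:::ZZ:
::::::
11) ::::::
::::::
::ZZZ>
::ZZ::
:::ZZ:
::::::
12) ::::::
::::::
::ZZZZ
::ZZ:v
:::ZZ:
::::::
13) ::::::
::::::
::ZZZZ
::ZZ<Z
:::ZZ:
::::::
14) ::::::
::::::
::ZZ^Z
::ZZZZ
:::ZZ:
::::::
15) ::::::
::::::
::Z<:Z
::ZZZZ
:::ZZ:
::::::
16) ::::::
::::::
::Z::Z
::ZvZZ
:::ZZ:
::::::
17) ::::::
::::::
::Z::Z
::Z:>Z
:::ZZ:
::::::
18) ::::::
::::::
::Z:^Z
::Z::Z
:::ZZ:
::::::
19) ::::::
::::::
::Z:Z>
::Z::Z
:::ZZ:
::::::
20) ::::::
:::::^
::Z:Z:
::Z::Z
:::ZZ:
::::::
21) ::::::
>::::Z
::Z:Z:
::Z::Z
:::ZZ:
::::::
22) ::::::
Z::::Z
v:Z:Z:
::Z::Z
:::ZZ:
::::::
23) ::::::
Z::::Z
Z:Z:Z<
::Z::Z
:::ZZ:
::::::
24) ::::::
Z::::^
Z:Z:ZZ
::Z::Z
:::ZZ:
::::::
25) ::::::
Z:::<:
Z:Z:ZZ
::Z::Z
:::ZZ:
::::::
26) ::::^:
Z:::Z:
Z:Z:ZZ
::Z::Z
:::ZZ:
::::::
27) ::::Z>
Z:::Z:
Z:Z:ZZ
::Z::Z
:::ZZ:
::::::
28) ::::ZZ
Z:::Zv
Z:Z:ZZ
::Z::Z
:::ZZ:
::::::
29) ::::ZZ
Z:::<Z
Z:Z:ZZ
::Z::Z
:::ZZ:
::::::
30) ::::ZZ
Z::::Z
Z:Z:vZ
::Z::Z
:::ZZ:
::::::
31) ::::ZZ
Z::::Z
Z:Z::>
::Z::Z
:::ZZ:
::::::
32) ::::ZZ
Z::::^
Z:Z:::
::Z::Z
:::ZZ:
::::::
33) ::::ZZ
Z:::<:
Z:Z:::
::Z::Z
:::ZZ:
::::::
34) ::::^Z
Z:::Z:
Z:Z:::
::Z::Z
:::ZZ:
::::::
35) :::<:Z
Z:::Z:
Z:Z:::
::Z::Z
:::ZZ:
::::::
36) :::Z:Z
Z:::Z:
Z:Z:::
::Z::Z
:::ZZ:
:::^::
37) :::Z:Z
Z:::Z:
Z:Z:::
::Z::Z
:::ZZ:
:::Z>:
38) :::ZvZ
Z:::Z:
Z:Z:::
::Z::Z
:::ZZ:
:::ZZ:
39) :::<ZZ
Z:::Z:
Z:Z:::
::Z::Z
:::ZZ:
:::ZZ:
40) ::::ZZ
Z::vZ:
Z:Z:::
::Z::Z
:::ZZ:
:::ZZ:

1,3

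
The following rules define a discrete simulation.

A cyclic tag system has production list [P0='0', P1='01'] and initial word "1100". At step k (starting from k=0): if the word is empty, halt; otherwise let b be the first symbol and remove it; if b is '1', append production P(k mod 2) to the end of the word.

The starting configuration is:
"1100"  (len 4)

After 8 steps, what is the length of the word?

0

step 0: "1100"  (len 4)
step 1: "1000"  (len 4)
step 2: "00001"  (len 5)
step 3: "0001"  (len 4)
step 4: "001"  (len 3)
step 5: "01"  (len 2)
step 6: "1"  (len 1)
step 7: "0"  (len 1)
step 8: (halted — word empty)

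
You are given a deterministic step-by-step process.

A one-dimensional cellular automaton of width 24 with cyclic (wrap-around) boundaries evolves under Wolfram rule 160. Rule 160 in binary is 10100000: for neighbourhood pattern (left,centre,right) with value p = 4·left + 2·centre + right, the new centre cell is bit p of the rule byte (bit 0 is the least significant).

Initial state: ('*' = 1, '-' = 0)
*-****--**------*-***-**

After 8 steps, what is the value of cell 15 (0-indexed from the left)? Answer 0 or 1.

t=0: *-****--**------*-***-**
t=1: -*-**------------*-*-*-*
t=2: *-*---------------*-*-*-
t=3: -*-----------------*-*-*
t=4: *-------------------*-*-
t=5: ---------------------*-*
t=6: ----------------------*-
t=7: ------------------------
t=8: ------------------------

0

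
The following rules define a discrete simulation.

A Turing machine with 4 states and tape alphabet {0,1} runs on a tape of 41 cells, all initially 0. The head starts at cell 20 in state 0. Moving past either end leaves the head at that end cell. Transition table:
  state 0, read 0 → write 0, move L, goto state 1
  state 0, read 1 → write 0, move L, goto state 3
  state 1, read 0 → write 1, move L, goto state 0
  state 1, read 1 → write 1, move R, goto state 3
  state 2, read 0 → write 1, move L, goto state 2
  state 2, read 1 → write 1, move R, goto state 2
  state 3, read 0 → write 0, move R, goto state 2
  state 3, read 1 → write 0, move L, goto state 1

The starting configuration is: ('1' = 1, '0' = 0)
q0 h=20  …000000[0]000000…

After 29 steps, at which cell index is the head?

0) q0 h=20  …000000[0]000000…
1) q1 h=19  …000000[0]000000…
2) q0 h=18  …000000[0]100000…
3) q1 h=17  …000000[0]010000…
4) q0 h=16  …000000[0]101000…
5) q1 h=15  …000000[0]010100…
6) q0 h=14  …000000[0]101010…
7) q1 h=13  …000000[0]010101…
8) q0 h=12  …000000[0]101010…
9) q1 h=11  …000000[0]010101…
10) q0 h=10  …000000[0]101010…
11) q1 h= 9  …000000[0]010101…
12) q0 h= 8  …000000[0]101010…
13) q1 h= 7  …000000[0]010101…
14) q0 h= 6  |000000[0]101010…
15) q1 h= 5  |00000[0]010101…
16) q0 h= 4  |0000[0]101010…
17) q1 h= 3  |000[0]010101…
18) q0 h= 2  |00[0]101010…
19) q1 h= 1  |0[0]010101…
20) q0 h= 0  |[0]101010…
21) q1 h= 0  |[0]101010…
22) q0 h= 0  |[1]101010…
23) q3 h= 0  |[0]101010…
24) q2 h= 1  |0[1]010101…
25) q2 h= 2  |01[0]101010…
26) q2 h= 1  |0[1]110101…
27) q2 h= 2  |01[1]101010…
28) q2 h= 3  |011[1]010101…
29) q2 h= 4  |0111[0]101010…

4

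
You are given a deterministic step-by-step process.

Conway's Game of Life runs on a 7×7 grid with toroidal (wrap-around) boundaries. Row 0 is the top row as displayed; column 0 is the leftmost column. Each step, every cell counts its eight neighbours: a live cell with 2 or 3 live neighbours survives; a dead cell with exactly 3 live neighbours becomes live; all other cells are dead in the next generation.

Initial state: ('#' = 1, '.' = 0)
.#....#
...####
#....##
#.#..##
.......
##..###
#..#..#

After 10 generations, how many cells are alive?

14

gen 0: .#....#
...####
#....##
#.#..##
.......
##..###
#..#..#
gen 1: ..##...
....#..
.#.#...
##...#.
....#..
.#..##.
..#.#..
gen 2: ..#.#..
....#..
###.#..
###.#..
##..#.#
....##.
.##.##.
gen 3: .##.#..
..#.##.
#.#.##.
....#..
..#.#.#
..#....
.##....
gen 4: ....##.
..#...#
.#....#
.#..#.#
.....#.
..#....
.......
gen 5: .....#.
#.....#
.##...#
......#
.....#.
.......
.......
gen 6: ......#
##...##
.#...##
#....##
.......
.......
.......
gen 7: .....##
.#.....
.#..#..
#....#.
......#
.......
.......
gen 8: .......
#....#.
##.....
#....##
......#
.......
.......
gen 9: .......
##....#
.#...#.
.#...#.
#....##
.......
.......
gen 10: #......
##....#
.##..#.
.#..##.
#....##
......#
.......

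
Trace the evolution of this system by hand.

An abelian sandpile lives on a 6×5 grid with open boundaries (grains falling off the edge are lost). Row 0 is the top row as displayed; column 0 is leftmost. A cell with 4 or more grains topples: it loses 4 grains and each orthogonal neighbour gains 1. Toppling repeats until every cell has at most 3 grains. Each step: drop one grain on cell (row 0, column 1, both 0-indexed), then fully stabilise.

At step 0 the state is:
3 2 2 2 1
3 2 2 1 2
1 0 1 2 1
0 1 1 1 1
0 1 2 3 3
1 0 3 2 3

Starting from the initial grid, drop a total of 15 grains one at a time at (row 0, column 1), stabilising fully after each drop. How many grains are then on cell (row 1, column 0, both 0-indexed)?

3

0) 3 2 2 2 1
3 2 2 1 2
1 0 1 2 1
0 1 1 1 1
0 1 2 3 3
1 0 3 2 3
1) 3 3 2 2 1
3 2 2 1 2
1 0 1 2 1
0 1 1 1 1
0 1 2 3 3
1 0 3 2 3
2) 1 2 3 2 1
1 0 3 1 2
2 1 1 2 1
0 1 1 1 1
0 1 2 3 3
1 0 3 2 3
3) 1 3 3 2 1
1 0 3 1 2
2 1 1 2 1
0 1 1 1 1
0 1 2 3 3
1 0 3 2 3
4) 2 1 1 3 1
1 2 0 2 2
2 1 2 2 1
0 1 1 1 1
0 1 2 3 3
1 0 3 2 3
5) 2 2 1 3 1
1 2 0 2 2
2 1 2 2 1
0 1 1 1 1
0 1 2 3 3
1 0 3 2 3
6) 2 3 1 3 1
1 2 0 2 2
2 1 2 2 1
0 1 1 1 1
0 1 2 3 3
1 0 3 2 3
7) 3 0 2 3 1
1 3 0 2 2
2 1 2 2 1
0 1 1 1 1
0 1 2 3 3
1 0 3 2 3
8) 3 1 2 3 1
1 3 0 2 2
2 1 2 2 1
0 1 1 1 1
0 1 2 3 3
1 0 3 2 3
9) 3 2 2 3 1
1 3 0 2 2
2 1 2 2 1
0 1 1 1 1
0 1 2 3 3
1 0 3 2 3
10) 3 3 2 3 1
1 3 0 2 2
2 1 2 2 1
0 1 1 1 1
0 1 2 3 3
1 0 3 2 3
11) 0 2 3 3 1
3 0 1 2 2
2 2 2 2 1
0 1 1 1 1
0 1 2 3 3
1 0 3 2 3
12) 0 3 3 3 1
3 0 1 2 2
2 2 2 2 1
0 1 1 1 1
0 1 2 3 3
1 0 3 2 3
13) 1 1 1 0 2
3 1 2 3 2
2 2 2 2 1
0 1 1 1 1
0 1 2 3 3
1 0 3 2 3
14) 1 2 1 0 2
3 1 2 3 2
2 2 2 2 1
0 1 1 1 1
0 1 2 3 3
1 0 3 2 3
15) 1 3 1 0 2
3 1 2 3 2
2 2 2 2 1
0 1 1 1 1
0 1 2 3 3
1 0 3 2 3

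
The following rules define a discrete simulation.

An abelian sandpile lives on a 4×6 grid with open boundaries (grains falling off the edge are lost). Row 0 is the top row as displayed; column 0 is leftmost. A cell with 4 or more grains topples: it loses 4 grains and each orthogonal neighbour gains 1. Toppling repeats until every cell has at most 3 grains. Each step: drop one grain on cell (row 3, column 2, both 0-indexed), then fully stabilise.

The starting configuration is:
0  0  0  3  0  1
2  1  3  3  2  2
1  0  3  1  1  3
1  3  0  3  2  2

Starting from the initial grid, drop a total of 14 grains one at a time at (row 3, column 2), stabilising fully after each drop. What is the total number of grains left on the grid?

42

0) 0  0  0  3  0  1
2  1  3  3  2  2
1  0  3  1  1  3
1  3  0  3  2  2
1) 0  0  0  3  0  1
2  1  3  3  2  2
1  0  3  1  1  3
1  3  1  3  2  2
2) 0  0  0  3  0  1
2  1  3  3  2  2
1  0  3  1  1  3
1  3  2  3  2  2
3) 0  0  0  3  0  1
2  1  3  3  2  2
1  0  3  1  1  3
1  3  3  3  2  2
4) 0  0  2  0  1  1
2  2  1  2  3  2
1  2  2  0  2  3
2  0  3  1  3  2
5) 0  0  2  0  1  1
2  2  1  2  3  2
1  2  3  0  2  3
2  1  0  2  3  2
6) 0  0  2  0  1  1
2  2  1  2  3  2
1  2  3  0  2  3
2  1  1  2  3  2
7) 0  0  2  0  1  1
2  2  1  2  3  2
1  2  3  0  2  3
2  1  2  2  3  2
8) 0  0  2  0  1  1
2  2  1  2  3  2
1  2  3  0  2  3
2  1  3  2  3  2
9) 0  0  2  0  1  1
2  2  2  2  3  2
1  3  0  1  2  3
2  2  1  3  3  2
10) 0  0  2  0  1  1
2  2  2  2  3  2
1  3  0  1  2  3
2  2  2  3  3  2
11) 0  0  2  0  1  1
2  2  2  2  3  2
1  3  0  1  2  3
2  2  3  3  3  2
12) 0  0  2  0  1  1
2  2  2  2  3  2
1  3  1  2  3  3
2  3  1  1  0  3
13) 0  0  2  0  1  1
2  2  2  2  3  2
1  3  1  2  3  3
2  3  2  1  0  3
14) 0  0  2  0  1  1
2  2  2  2  3  2
1  3  1  2  3  3
2  3  3  1  0  3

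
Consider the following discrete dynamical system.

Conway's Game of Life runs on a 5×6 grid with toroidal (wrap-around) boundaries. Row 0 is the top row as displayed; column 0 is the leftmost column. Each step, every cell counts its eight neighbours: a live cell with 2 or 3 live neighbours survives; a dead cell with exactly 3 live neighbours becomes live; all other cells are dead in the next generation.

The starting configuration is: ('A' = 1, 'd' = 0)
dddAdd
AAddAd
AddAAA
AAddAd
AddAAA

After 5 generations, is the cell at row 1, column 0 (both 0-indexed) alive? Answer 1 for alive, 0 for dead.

[0] dddAdd
AAddAd
AddAAA
AAddAd
AddAAA
[1] dAAAdd
AAAddd
ddAAdd
dAAddd
AAAAdd
[2] dddddd
Addddd
AddAdd
Addddd
Addddd
[3] dddddd
dddddd
AAdddA
AAdddA
dddddd
[4] dddddd
Addddd
dAdddA
dAdddA
Addddd
[5] dddddd
Addddd
dAdddA
dAdddA
Addddd

1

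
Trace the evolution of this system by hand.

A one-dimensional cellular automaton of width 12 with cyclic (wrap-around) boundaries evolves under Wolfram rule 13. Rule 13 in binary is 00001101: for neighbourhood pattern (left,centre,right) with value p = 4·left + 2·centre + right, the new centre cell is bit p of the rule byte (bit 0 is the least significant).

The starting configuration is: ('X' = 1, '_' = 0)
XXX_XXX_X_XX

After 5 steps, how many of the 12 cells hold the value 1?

6

step 0: XXX_XXX_X_XX
step 1: ____X___X_X_
step 2: XXX_X_X_X_X_
step 3: X___X_X_X_X_
step 4: X_X_X_X_X_X_
step 5: X_X_X_X_X_X_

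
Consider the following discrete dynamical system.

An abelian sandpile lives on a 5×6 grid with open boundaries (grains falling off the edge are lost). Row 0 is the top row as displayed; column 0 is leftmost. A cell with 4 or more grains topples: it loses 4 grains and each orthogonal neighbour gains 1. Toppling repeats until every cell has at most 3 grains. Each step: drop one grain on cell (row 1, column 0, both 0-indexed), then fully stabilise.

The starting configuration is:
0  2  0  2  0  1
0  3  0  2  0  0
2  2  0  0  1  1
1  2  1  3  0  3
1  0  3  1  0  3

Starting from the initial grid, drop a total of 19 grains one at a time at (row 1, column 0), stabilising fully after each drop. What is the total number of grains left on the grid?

42

0) 0  2  0  2  0  1
0  3  0  2  0  0
2  2  0  0  1  1
1  2  1  3  0  3
1  0  3  1  0  3
1) 0  2  0  2  0  1
1  3  0  2  0  0
2  2  0  0  1  1
1  2  1  3  0  3
1  0  3  1  0  3
2) 0  2  0  2  0  1
2  3  0  2  0  0
2  2  0  0  1  1
1  2  1  3  0  3
1  0  3  1  0  3
3) 0  2  0  2  0  1
3  3  0  2  0  0
2  2  0  0  1  1
1  2  1  3  0  3
1  0  3  1  0  3
4) 1  3  0  2  0  1
1  0  1  2  0  0
3  3  0  0  1  1
1  2  1  3  0  3
1  0  3  1  0  3
5) 1  3  0  2  0  1
2  0  1  2  0  0
3  3  0  0  1  1
1  2  1  3  0  3
1  0  3  1  0  3
6) 1  3  0  2  0  1
3  0  1  2  0  0
3  3  0  0  1  1
1  2  1  3  0  3
1  0  3  1  0  3
7) 2  3  0  2  0  1
1  2  1  2  0  0
1  0  1  0  1  1
2  3  1  3  0  3
1  0  3  1  0  3
8) 2  3  0  2  0  1
2  2  1  2  0  0
1  0  1  0  1  1
2  3  1  3  0  3
1  0  3  1  0  3
9) 2  3  0  2  0  1
3  2  1  2  0  0
1  0  1  0  1  1
2  3  1  3  0  3
1  0  3  1  0  3
10) 3  3  0  2  0  1
0  3  1  2  0  0
2  0  1  0  1  1
2  3  1  3  0  3
1  0  3  1  0  3
11) 3  3  0  2  0  1
1  3  1  2  0  0
2  0  1  0  1  1
2  3  1  3  0  3
1  0  3  1  0  3
12) 3  3  0  2  0  1
2  3  1  2  0  0
2  0  1  0  1  1
2  3  1  3  0  3
1  0  3  1  0  3
13) 3  3  0  2  0  1
3  3  1  2  0  0
2  0  1  0  1  1
2  3  1  3  0  3
1  0  3  1  0  3
14) 1  1  1  2  0  1
2  1  2  2  0  0
3  1  1  0  1  1
2  3  1  3  0  3
1  0  3  1  0  3
15) 1  1  1  2  0  1
3  1  2  2  0  0
3  1  1  0  1  1
2  3  1  3  0  3
1  0  3  1  0  3
16) 2  1  1  2  0  1
1  2  2  2  0  0
0  2  1  0  1  1
3  3  1  3  0  3
1  0  3  1  0  3
17) 2  1  1  2  0  1
2  2  2  2  0  0
0  2  1  0  1  1
3  3  1  3  0  3
1  0  3  1  0  3
18) 2  1  1  2  0  1
3  2  2  2  0  0
0  2  1  0  1  1
3  3  1  3  0  3
1  0  3  1  0  3
19) 3  1  1  2  0  1
0  3  2  2  0  0
1  2  1  0  1  1
3  3  1  3  0  3
1  0  3  1  0  3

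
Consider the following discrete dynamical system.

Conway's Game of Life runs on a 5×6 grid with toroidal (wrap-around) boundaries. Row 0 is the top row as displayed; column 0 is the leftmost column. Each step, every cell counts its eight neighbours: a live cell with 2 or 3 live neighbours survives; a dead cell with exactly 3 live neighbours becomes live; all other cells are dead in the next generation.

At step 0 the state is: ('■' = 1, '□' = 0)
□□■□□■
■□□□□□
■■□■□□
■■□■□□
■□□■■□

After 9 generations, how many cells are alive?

2

t=0: □□■□□■
■□□□□□
■■□■□□
■■□■□□
■□□■■□
t=1: ■■□■■■
■□■□□■
□□□□□■
□□□■□□
■□□■■□
t=2: □□□□□□
□□■■□□
■□□□■■
□□□■□■
■■□□□□
t=3: □■■□□□
□□□■■■
■□■□□■
□■□□□□
■□□□□□
t=4: ■■■■■■
□□□■■■
■■■■□■
□■□□□■
■□■□□□
t=5: □□□□□□
□□□□□□
□■□■□□
□□□■■■
□□□□□□
t=6: □□□□□□
□□□□□□
□□■■□□
□□■■■□
□□□□■□
t=7: □□□□□□
□□□□□□
□□■□■□
□□■□■□
□□□□■□
t=8: □□□□□□
□□□□□□
□□□□□□
□□□□■■
□□□■□□
t=9: □□□□□□
□□□□□□
□□□□□□
□□□□■□
□□□□■□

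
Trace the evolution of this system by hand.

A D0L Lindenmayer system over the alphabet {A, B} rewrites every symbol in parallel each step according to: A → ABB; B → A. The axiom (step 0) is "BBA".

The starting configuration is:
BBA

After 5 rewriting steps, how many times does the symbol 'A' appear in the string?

t=0: BBA
t=1: AAABB
t=2: ABBABBABBAA
t=3: ABBAAABBAAABBAAABBABB
t=4: ABBAAABBABBABBAAABBABBABBAAABBABBABBAAABBAA
t=5: ABBAAABBABBABBAAABBAAABBAAABBABBABBAAABBAAABBAAABBABBABBAAABBAAABBAAABBABBABBAAABBABB

43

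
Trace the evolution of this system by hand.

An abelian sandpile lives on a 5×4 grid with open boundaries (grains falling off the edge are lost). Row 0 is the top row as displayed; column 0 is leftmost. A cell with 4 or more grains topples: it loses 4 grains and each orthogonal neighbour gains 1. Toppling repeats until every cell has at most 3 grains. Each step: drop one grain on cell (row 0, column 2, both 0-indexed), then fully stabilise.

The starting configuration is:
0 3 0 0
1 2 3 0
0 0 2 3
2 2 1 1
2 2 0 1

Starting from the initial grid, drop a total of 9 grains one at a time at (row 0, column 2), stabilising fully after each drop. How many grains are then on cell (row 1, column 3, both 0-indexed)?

[0] 0 3 0 0
1 2 3 0
0 0 2 3
2 2 1 1
2 2 0 1
[1] 0 3 1 0
1 2 3 0
0 0 2 3
2 2 1 1
2 2 0 1
[2] 0 3 2 0
1 2 3 0
0 0 2 3
2 2 1 1
2 2 0 1
[3] 0 3 3 0
1 2 3 0
0 0 2 3
2 2 1 1
2 2 0 1
[4] 1 1 2 1
2 0 1 1
0 1 3 3
2 2 1 1
2 2 0 1
[5] 1 1 3 1
2 0 1 1
0 1 3 3
2 2 1 1
2 2 0 1
[6] 1 2 0 2
2 0 2 1
0 1 3 3
2 2 1 1
2 2 0 1
[7] 1 2 1 2
2 0 2 1
0 1 3 3
2 2 1 1
2 2 0 1
[8] 1 2 2 2
2 0 2 1
0 1 3 3
2 2 1 1
2 2 0 1
[9] 1 2 3 2
2 0 2 1
0 1 3 3
2 2 1 1
2 2 0 1

1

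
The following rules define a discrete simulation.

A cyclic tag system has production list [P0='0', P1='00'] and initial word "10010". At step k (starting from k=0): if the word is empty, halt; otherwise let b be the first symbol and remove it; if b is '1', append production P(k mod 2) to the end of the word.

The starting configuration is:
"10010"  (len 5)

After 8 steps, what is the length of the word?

0

gen 0: "10010"  (len 5)
gen 1: "00100"  (len 5)
gen 2: "0100"  (len 4)
gen 3: "100"  (len 3)
gen 4: "0000"  (len 4)
gen 5: "000"  (len 3)
gen 6: "00"  (len 2)
gen 7: "0"  (len 1)
gen 8: (halted — word empty)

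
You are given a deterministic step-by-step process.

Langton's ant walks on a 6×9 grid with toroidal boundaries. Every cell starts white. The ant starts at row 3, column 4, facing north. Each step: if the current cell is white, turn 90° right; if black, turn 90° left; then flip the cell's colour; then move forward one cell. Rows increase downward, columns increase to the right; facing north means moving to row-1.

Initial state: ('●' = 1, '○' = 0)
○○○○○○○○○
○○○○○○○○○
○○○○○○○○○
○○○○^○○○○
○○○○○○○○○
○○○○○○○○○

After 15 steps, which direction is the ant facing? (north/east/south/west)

east

0) ○○○○○○○○○
○○○○○○○○○
○○○○○○○○○
○○○○^○○○○
○○○○○○○○○
○○○○○○○○○
1) ○○○○○○○○○
○○○○○○○○○
○○○○○○○○○
○○○○●>○○○
○○○○○○○○○
○○○○○○○○○
2) ○○○○○○○○○
○○○○○○○○○
○○○○○○○○○
○○○○●●○○○
○○○○○v○○○
○○○○○○○○○
3) ○○○○○○○○○
○○○○○○○○○
○○○○○○○○○
○○○○●●○○○
○○○○<●○○○
○○○○○○○○○
4) ○○○○○○○○○
○○○○○○○○○
○○○○○○○○○
○○○○^●○○○
○○○○●●○○○
○○○○○○○○○
5) ○○○○○○○○○
○○○○○○○○○
○○○○○○○○○
○○○<○●○○○
○○○○●●○○○
○○○○○○○○○
6) ○○○○○○○○○
○○○○○○○○○
○○○^○○○○○
○○○●○●○○○
○○○○●●○○○
○○○○○○○○○
7) ○○○○○○○○○
○○○○○○○○○
○○○●>○○○○
○○○●○●○○○
○○○○●●○○○
○○○○○○○○○
8) ○○○○○○○○○
○○○○○○○○○
○○○●●○○○○
○○○●v●○○○
○○○○●●○○○
○○○○○○○○○
9) ○○○○○○○○○
○○○○○○○○○
○○○●●○○○○
○○○<●●○○○
○○○○●●○○○
○○○○○○○○○
10) ○○○○○○○○○
○○○○○○○○○
○○○●●○○○○
○○○○●●○○○
○○○v●●○○○
○○○○○○○○○
11) ○○○○○○○○○
○○○○○○○○○
○○○●●○○○○
○○○○●●○○○
○○<●●●○○○
○○○○○○○○○
12) ○○○○○○○○○
○○○○○○○○○
○○○●●○○○○
○○^○●●○○○
○○●●●●○○○
○○○○○○○○○
13) ○○○○○○○○○
○○○○○○○○○
○○○●●○○○○
○○●>●●○○○
○○●●●●○○○
○○○○○○○○○
14) ○○○○○○○○○
○○○○○○○○○
○○○●●○○○○
○○●●●●○○○
○○●v●●○○○
○○○○○○○○○
15) ○○○○○○○○○
○○○○○○○○○
○○○●●○○○○
○○●●●●○○○
○○●○>●○○○
○○○○○○○○○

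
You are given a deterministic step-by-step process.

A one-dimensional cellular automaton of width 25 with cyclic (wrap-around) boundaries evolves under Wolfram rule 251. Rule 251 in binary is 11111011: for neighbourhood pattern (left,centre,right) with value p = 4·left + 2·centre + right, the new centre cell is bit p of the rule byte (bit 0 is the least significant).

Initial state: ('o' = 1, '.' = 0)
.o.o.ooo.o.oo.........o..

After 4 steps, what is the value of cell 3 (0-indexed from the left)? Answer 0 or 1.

step 0: .o.o.ooo.o.oo.........o..
step 1: o.o.ooooo.oooooooooooo.oo
step 2: oo.oooooooooooooooooooooo
step 3: ooooooooooooooooooooooooo
step 4: ooooooooooooooooooooooooo

1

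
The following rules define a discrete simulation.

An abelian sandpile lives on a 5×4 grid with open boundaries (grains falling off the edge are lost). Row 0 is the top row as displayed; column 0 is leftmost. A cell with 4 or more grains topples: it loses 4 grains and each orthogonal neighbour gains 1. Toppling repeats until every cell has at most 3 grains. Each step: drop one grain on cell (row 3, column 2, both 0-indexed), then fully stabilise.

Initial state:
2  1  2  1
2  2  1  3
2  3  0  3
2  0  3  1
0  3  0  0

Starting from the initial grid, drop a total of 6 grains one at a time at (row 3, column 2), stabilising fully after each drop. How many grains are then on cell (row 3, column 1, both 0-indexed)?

[0] 2  1  2  1
2  2  1  3
2  3  0  3
2  0  3  1
0  3  0  0
[1] 2  1  2  1
2  2  1  3
2  3  1  3
2  1  0  2
0  3  1  0
[2] 2  1  2  1
2  2  1  3
2  3  1  3
2  1  1  2
0  3  1  0
[3] 2  1  2  1
2  2  1  3
2  3  1  3
2  1  2  2
0  3  1  0
[4] 2  1  2  1
2  2  1  3
2  3  1  3
2  1  3  2
0  3  1  0
[5] 2  1  2  1
2  2  1  3
2  3  2  3
2  2  0  3
0  3  2  0
[6] 2  1  2  1
2  2  1  3
2  3  2  3
2  2  1  3
0  3  2  0

2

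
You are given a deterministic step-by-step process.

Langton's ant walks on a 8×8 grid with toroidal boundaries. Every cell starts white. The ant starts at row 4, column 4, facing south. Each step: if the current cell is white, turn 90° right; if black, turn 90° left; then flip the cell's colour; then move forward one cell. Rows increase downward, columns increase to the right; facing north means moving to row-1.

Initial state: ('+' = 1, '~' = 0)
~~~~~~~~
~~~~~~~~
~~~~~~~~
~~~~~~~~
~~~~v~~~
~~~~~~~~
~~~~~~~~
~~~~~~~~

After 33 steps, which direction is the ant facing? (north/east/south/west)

west

k=0  ~~~~~~~~
~~~~~~~~
~~~~~~~~
~~~~~~~~
~~~~v~~~
~~~~~~~~
~~~~~~~~
~~~~~~~~
k=1  ~~~~~~~~
~~~~~~~~
~~~~~~~~
~~~~~~~~
~~~<+~~~
~~~~~~~~
~~~~~~~~
~~~~~~~~
k=2  ~~~~~~~~
~~~~~~~~
~~~~~~~~
~~~^~~~~
~~~++~~~
~~~~~~~~
~~~~~~~~
~~~~~~~~
k=3  ~~~~~~~~
~~~~~~~~
~~~~~~~~
~~~+>~~~
~~~++~~~
~~~~~~~~
~~~~~~~~
~~~~~~~~
k=4  ~~~~~~~~
~~~~~~~~
~~~~~~~~
~~~++~~~
~~~+v~~~
~~~~~~~~
~~~~~~~~
~~~~~~~~
k=5  ~~~~~~~~
~~~~~~~~
~~~~~~~~
~~~++~~~
~~~+~>~~
~~~~~~~~
~~~~~~~~
~~~~~~~~
k=6  ~~~~~~~~
~~~~~~~~
~~~~~~~~
~~~++~~~
~~~+~+~~
~~~~~v~~
~~~~~~~~
~~~~~~~~
k=7  ~~~~~~~~
~~~~~~~~
~~~~~~~~
~~~++~~~
~~~+~+~~
~~~~<+~~
~~~~~~~~
~~~~~~~~
k=8  ~~~~~~~~
~~~~~~~~
~~~~~~~~
~~~++~~~
~~~+^+~~
~~~~++~~
~~~~~~~~
~~~~~~~~
k=9  ~~~~~~~~
~~~~~~~~
~~~~~~~~
~~~++~~~
~~~++>~~
~~~~++~~
~~~~~~~~
~~~~~~~~
k=10  ~~~~~~~~
~~~~~~~~
~~~~~~~~
~~~++^~~
~~~++~~~
~~~~++~~
~~~~~~~~
~~~~~~~~
k=11  ~~~~~~~~
~~~~~~~~
~~~~~~~~
~~~+++>~
~~~++~~~
~~~~++~~
~~~~~~~~
~~~~~~~~
k=12  ~~~~~~~~
~~~~~~~~
~~~~~~~~
~~~++++~
~~~++~v~
~~~~++~~
~~~~~~~~
~~~~~~~~
k=13  ~~~~~~~~
~~~~~~~~
~~~~~~~~
~~~++++~
~~~++<+~
~~~~++~~
~~~~~~~~
~~~~~~~~
k=14  ~~~~~~~~
~~~~~~~~
~~~~~~~~
~~~++^+~
~~~++++~
~~~~++~~
~~~~~~~~
~~~~~~~~
k=15  ~~~~~~~~
~~~~~~~~
~~~~~~~~
~~~+<~+~
~~~++++~
~~~~++~~
~~~~~~~~
~~~~~~~~
k=16  ~~~~~~~~
~~~~~~~~
~~~~~~~~
~~~+~~+~
~~~+v++~
~~~~++~~
~~~~~~~~
~~~~~~~~
k=17  ~~~~~~~~
~~~~~~~~
~~~~~~~~
~~~+~~+~
~~~+~>+~
~~~~++~~
~~~~~~~~
~~~~~~~~
k=18  ~~~~~~~~
~~~~~~~~
~~~~~~~~
~~~+~^+~
~~~+~~+~
~~~~++~~
~~~~~~~~
~~~~~~~~
k=19  ~~~~~~~~
~~~~~~~~
~~~~~~~~
~~~+~+>~
~~~+~~+~
~~~~++~~
~~~~~~~~
~~~~~~~~
k=20  ~~~~~~~~
~~~~~~~~
~~~~~~^~
~~~+~+~~
~~~+~~+~
~~~~++~~
~~~~~~~~
~~~~~~~~
k=21  ~~~~~~~~
~~~~~~~~
~~~~~~+>
~~~+~+~~
~~~+~~+~
~~~~++~~
~~~~~~~~
~~~~~~~~
k=22  ~~~~~~~~
~~~~~~~~
~~~~~~++
~~~+~+~v
~~~+~~+~
~~~~++~~
~~~~~~~~
~~~~~~~~
k=23  ~~~~~~~~
~~~~~~~~
~~~~~~++
~~~+~+<+
~~~+~~+~
~~~~++~~
~~~~~~~~
~~~~~~~~
k=24  ~~~~~~~~
~~~~~~~~
~~~~~~^+
~~~+~+++
~~~+~~+~
~~~~++~~
~~~~~~~~
~~~~~~~~
k=25  ~~~~~~~~
~~~~~~~~
~~~~~<~+
~~~+~+++
~~~+~~+~
~~~~++~~
~~~~~~~~
~~~~~~~~
k=26  ~~~~~~~~
~~~~~^~~
~~~~~+~+
~~~+~+++
~~~+~~+~
~~~~++~~
~~~~~~~~
~~~~~~~~
k=27  ~~~~~~~~
~~~~~+>~
~~~~~+~+
~~~+~+++
~~~+~~+~
~~~~++~~
~~~~~~~~
~~~~~~~~
k=28  ~~~~~~~~
~~~~~++~
~~~~~+v+
~~~+~+++
~~~+~~+~
~~~~++~~
~~~~~~~~
~~~~~~~~
k=29  ~~~~~~~~
~~~~~++~
~~~~~<++
~~~+~+++
~~~+~~+~
~~~~++~~
~~~~~~~~
~~~~~~~~
k=30  ~~~~~~~~
~~~~~++~
~~~~~~++
~~~+~v++
~~~+~~+~
~~~~++~~
~~~~~~~~
~~~~~~~~
k=31  ~~~~~~~~
~~~~~++~
~~~~~~++
~~~+~~>+
~~~+~~+~
~~~~++~~
~~~~~~~~
~~~~~~~~
k=32  ~~~~~~~~
~~~~~++~
~~~~~~^+
~~~+~~~+
~~~+~~+~
~~~~++~~
~~~~~~~~
~~~~~~~~
k=33  ~~~~~~~~
~~~~~++~
~~~~~<~+
~~~+~~~+
~~~+~~+~
~~~~++~~
~~~~~~~~
~~~~~~~~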